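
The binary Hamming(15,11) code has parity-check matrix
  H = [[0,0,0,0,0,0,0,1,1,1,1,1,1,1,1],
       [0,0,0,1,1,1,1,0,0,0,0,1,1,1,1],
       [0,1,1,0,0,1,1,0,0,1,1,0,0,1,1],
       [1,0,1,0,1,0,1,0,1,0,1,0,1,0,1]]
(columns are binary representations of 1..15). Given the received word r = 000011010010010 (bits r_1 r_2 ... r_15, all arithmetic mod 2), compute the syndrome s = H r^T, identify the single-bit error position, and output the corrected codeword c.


s = (1, 1, 1, 0)^T, error position = 14, corrected codeword c = 000011010010000

Compute s = H r^T mod 2 one row at a time:
  s_1 = 1 + 0 + 0 + 1 + 0 + 0 + 1 + 0 = 3 ≡ 1 (mod 2).
  s_2 = 0 + 1 + 1 + 0 + 0 + 0 + 1 + 0 = 3 ≡ 1 (mod 2).
  s_3 = 0 + 0 + 1 + 0 + 0 + 1 + 1 + 0 = 3 ≡ 1 (mod 2).
  s_4 = 0 + 0 + 1 + 0 + 0 + 1 + 0 + 0 = 2 ≡ 0 (mod 2).
s = (1, 1, 1, 0)^T — this equals column 14 of H (binary 1110), so error is at position 14.
Correct: flip bit 14 of r = 000011010010010 to get c = 000011010010000.


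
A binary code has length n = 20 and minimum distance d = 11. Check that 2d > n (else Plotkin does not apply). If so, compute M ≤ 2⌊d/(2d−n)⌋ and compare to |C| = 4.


Plotkin bound M ≤ 10; given |C| = 4 ≤ bound (satisfied).

Check applicability: 2d = 22, n = 20.
2d − n = 2 > 0, so Plotkin applies.
Compute d/(2d−n) = 11/2 ≈ 5.5000.
⌊d/(2d−n)⌋ = 5.
Plotkin bound: M ≤ 2·5 = 10.
Given |C| = 4, check: satisfied.
This |C| is below the Plotkin bound.


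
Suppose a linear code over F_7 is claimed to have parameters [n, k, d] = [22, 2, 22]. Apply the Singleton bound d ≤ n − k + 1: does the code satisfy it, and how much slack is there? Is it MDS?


Singleton RHS = n − k + 1 = 21, slack = -1, bound violated (no such code; not MDS).

Singleton bound: d ≤ n − k + 1.
Here n = 22, k = 2, so n − k + 1 = 21.
Given d = 22, check d ≤ 21: NO.
Slack = (n − k + 1) − d = -1.
The slack is negative: d = 22 exceeds n − k + 1 = 21 by 1, so the Singleton bound is violated and no linear [22, 2, 22]_7 code can exist. In particular it is not MDS (MDS requires d = n − k + 1 exactly).
Description: the claimed parameters are [22, 2, 22]_7; such a code would be impossible (violates the Singleton bound).


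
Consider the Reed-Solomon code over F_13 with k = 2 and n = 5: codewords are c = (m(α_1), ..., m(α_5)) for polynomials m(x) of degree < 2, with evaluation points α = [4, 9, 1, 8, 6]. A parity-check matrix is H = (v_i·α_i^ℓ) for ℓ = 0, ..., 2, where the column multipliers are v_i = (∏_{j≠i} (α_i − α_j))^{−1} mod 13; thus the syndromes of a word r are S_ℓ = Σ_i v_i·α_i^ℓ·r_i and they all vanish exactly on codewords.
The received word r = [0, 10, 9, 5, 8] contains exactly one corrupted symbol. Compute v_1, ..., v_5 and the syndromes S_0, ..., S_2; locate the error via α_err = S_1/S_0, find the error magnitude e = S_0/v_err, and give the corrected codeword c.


S = (8, 6, 11), error at position 1, error magnitude e = 2, c = [11, 10, 9, 5, 8].

Step 1: column multipliers v_i = (∏_{j≠i}(α_i − α_j))^{−1} mod 13.
  i = 1 (α = 4): (4−9)(4−1)(4−8)(4−6) = (−5)·3·(−4)·(−2) = −120 ≡ 10, so v_1 = 10^{−1} = 4 (mod 13).
  i = 2 (α = 9): (9−4)(9−1)(9−8)(9−6) = 5·8·1·3 = 120 ≡ 3, so v_2 = 3^{−1} = 9 (mod 13).
  i = 3 (α = 1): (1−4)(1−9)(1−8)(1−6) = (−3)·(−8)·(−7)·(−5) = 840 ≡ 8, so v_3 = 8^{−1} = 5 (mod 13).
  i = 4 (α = 8): (8−4)(8−9)(8−1)(8−6) = 4·(−1)·7·2 = −56 ≡ 9, so v_4 = 9^{−1} = 3 (mod 13).
  i = 5 (α = 6): (6−4)(6−9)(6−1)(6−8) = 2·(−3)·5·(−2) = 60 ≡ 8, so v_5 = 8^{−1} = 5 (mod 13).
  v = [4, 9, 5, 3, 5].
Step 2: syndromes of r = [0, 10, 9, 5, 8] (all sums mod 13).
  S_0 = Σ v_i r_i = 4·0 + 9·10 + 5·9 + 3·5 + 5·8 = 190 ≡ 8.
  S_1 = Σ v_i α_i r_i = 4·4·0 + 9·9·10 + 5·1·9 + 3·8·5 + 5·6·8 = 1215 ≡ 6.
  α_i^2 mod 13 = [3, 3, 1, 12, 10].
  S_2 = Σ v_i α_i^2 r_i = 4·3·0 + 9·3·10 + 5·1·9 + 3·12·5 + 5·10·8 = 895 ≡ 11.
  S = (8, 6, 11) ≠ 0, so r is not a codeword (an error is present).
Step 3: locate the error. For a single error e at position i, S_ℓ = v_i·e·α_i^ℓ, so α_err = S_1/S_0.
  S_0^{−1} = 8^{−1} = 5 (mod 13), so α_err = 6·5 = 30 ≡ 4 = α_1. Error position i = 1.
  Consistency check: S_2/S_1 = 11·11 = 121 ≡ 4 = α_err ✓ (single-error assumption holds).
Step 4: error magnitude e = S_0/v_1 = S_0·∏_{j≠1}(α_1 − α_j) = 8·10 = 80 ≡ 2 (mod 13).
Step 5: correct position 1: c_1 = r_1 − e = 0 − 2 ≡ 11 (mod 13). Hence c = [11, 10, 9, 5, 8].
  Check: interpolating c through the α_i gives m(x) = 4 + 5·x (degree < 2) with m(α_i) = c_i for every i, so c is indeed a codeword.


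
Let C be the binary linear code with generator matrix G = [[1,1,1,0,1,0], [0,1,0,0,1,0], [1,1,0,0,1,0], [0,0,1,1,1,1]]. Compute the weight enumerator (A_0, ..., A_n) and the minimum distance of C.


Weight distribution: A_0 = 1, A_1 = 2, A_2 = 2, A_3 = 4, A_4 = 5, A_5 = 2. Minimum distance d = 1.

Enumerate all 2^4 = 16 messages m ∈ F_2^4.
For each, compute codeword c = mG in F_2^6, then tally its weight.
  m = 0000 → c = 000000, weight = 0.
  m = 1000 → c = 111010, weight = 4.
  m = 0100 → c = 010010, weight = 2.
  m = 1100 → c = 101000, weight = 2.
  m = 0010 → c = 110010, weight = 3.
  m = 1010 → c = 001000, weight = 1.
  m = 0110 → c = 100000, weight = 1.
  m = 1110 → c = 011010, weight = 3.
  m = 0001 → c = 001111, weight = 4.
  m = 1001 → c = 110101, weight = 4.
  m = 0101 → c = 011101, weight = 4.
  m = 1101 → c = 100111, weight = 4.
  m = 0011 → c = 111101, weight = 5.
  m = 1011 → c = 000111, weight = 3.
  m = 0111 → c = 101111, weight = 5.
  m = 1111 → c = 010101, weight = 3.
Tally weights:
  weight 0: 1 codewords.
  weight 1: 2 codewords.
  weight 2: 2 codewords.
  weight 3: 4 codewords.
  weight 4: 5 codewords.
  weight 5: 2 codewords.
Minimum distance d = smallest w > 0 with A_w > 0 = 1.
Sanity: Σ A_w = 16 = 2^4 = 16 ✓.


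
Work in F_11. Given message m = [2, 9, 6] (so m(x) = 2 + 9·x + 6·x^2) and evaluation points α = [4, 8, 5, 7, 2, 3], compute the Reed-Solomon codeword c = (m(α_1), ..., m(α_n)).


c = [2, 7, 10, 7, 0, 6]

Message polynomial: m(x) = 2 + 9·x + 6·x^2 (mod 11).
For each evaluation point α_i, compute m(α_i) mod 11:
  α_1 = 4: Horner steps 6 → 0 → 2, so m(4) = 2.
  α_2 = 8: Horner steps 6 → 2 → 7, so m(8) = 7.
  α_3 = 5: Horner steps 6 → 6 → 10, so m(5) = 10.
  α_4 = 7: Horner steps 6 → 7 → 7, so m(7) = 7.
  α_5 = 2: Horner steps 6 → 10 → 0, so m(2) = 0.
  α_6 = 3: Horner steps 6 → 5 → 6, so m(3) = 6.
Codeword c = [2, 7, 10, 7, 0, 6] ∈ F_11^6.


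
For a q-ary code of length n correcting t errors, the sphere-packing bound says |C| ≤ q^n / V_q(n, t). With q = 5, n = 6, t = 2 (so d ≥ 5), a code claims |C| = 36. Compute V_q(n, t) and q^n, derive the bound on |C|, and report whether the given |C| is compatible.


V_q(n, t) = 265, q^n = 15625, Hamming bound = 58, |C| = 36 ≤ bound (satisfied).

Step 1: Compute V_q(n, t) = Σ_{j=0}^2 C(n, j) (q−1)^j.
  j = 0: C(6,0)·(4)^0 = 1·1 = 1.
  j = 1: C(6,1)·(4)^1 = 6·4 = 24.
  j = 2: C(6,2)·(4)^2 = 15·16 = 240.
  V_q(n, t) = 1 + 24 + 240 = 265.
Step 2: q^n = 5^6 = 15625.
Step 3: Hamming bound ⌊q^n / V_q(n,t)⌋ = ⌊15625/265⌋ = 58.
Step 4: Compare |C| = 36 to 58: satisfied.
The claimed |C| lies below the Hamming bound.


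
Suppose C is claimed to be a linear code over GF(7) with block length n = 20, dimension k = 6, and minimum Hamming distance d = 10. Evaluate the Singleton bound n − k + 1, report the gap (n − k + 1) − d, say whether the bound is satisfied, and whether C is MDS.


Singleton RHS = n − k + 1 = 15, slack = 5, bound satisfied, not MDS.

Singleton bound: d ≤ n − k + 1.
Here n = 20, k = 6, so n − k + 1 = 15.
Given d = 10, check d ≤ 15: YES.
Slack = (n − k + 1) − d = 5.
The code is NOT MDS (slack = 5 > 0).
Description: the claimed parameters are [20, 6, 10]_7; such a code would be non-MDS.


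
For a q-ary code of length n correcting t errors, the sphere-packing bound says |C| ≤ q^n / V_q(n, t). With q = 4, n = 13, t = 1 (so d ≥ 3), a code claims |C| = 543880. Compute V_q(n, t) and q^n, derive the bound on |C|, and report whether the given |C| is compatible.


V_q(n, t) = 40, q^n = 67108864, Hamming bound = 1677721, |C| = 543880 ≤ bound (satisfied).

Step 1: Compute V_q(n, t) = Σ_{j=0}^1 C(n, j) (q−1)^j.
  j = 0: C(13,0)·(3)^0 = 1·1 = 1.
  j = 1: C(13,1)·(3)^1 = 13·3 = 39.
  V_q(n, t) = 1 + 39 = 40.
Step 2: q^n = 4^13 = 67108864.
Step 3: Hamming bound ⌊q^n / V_q(n,t)⌋ = ⌊67108864/40⌋ = 1677721.
Step 4: Compare |C| = 543880 to 1677721: satisfied.
The claimed |C| lies below the Hamming bound.


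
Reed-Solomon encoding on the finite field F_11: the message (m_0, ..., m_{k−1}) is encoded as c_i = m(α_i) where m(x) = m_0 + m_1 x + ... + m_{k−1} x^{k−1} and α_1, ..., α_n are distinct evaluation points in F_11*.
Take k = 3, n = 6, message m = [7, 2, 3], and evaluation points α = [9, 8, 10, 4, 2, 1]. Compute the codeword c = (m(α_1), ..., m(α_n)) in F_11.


c = [4, 6, 8, 8, 1, 1]

Message polynomial: m(x) = 7 + 2·x + 3·x^2 (mod 11).
For each evaluation point α_i, compute m(α_i) mod 11:
  α_1 = 9: Horner steps 3 → 7 → 4, so m(9) = 4.
  α_2 = 8: Horner steps 3 → 4 → 6, so m(8) = 6.
  α_3 = 10: Horner steps 3 → 10 → 8, so m(10) = 8.
  α_4 = 4: Horner steps 3 → 3 → 8, so m(4) = 8.
  α_5 = 2: Horner steps 3 → 8 → 1, so m(2) = 1.
  α_6 = 1: Horner steps 3 → 5 → 1, so m(1) = 1.
Codeword c = [4, 6, 8, 8, 1, 1] ∈ F_11^6.


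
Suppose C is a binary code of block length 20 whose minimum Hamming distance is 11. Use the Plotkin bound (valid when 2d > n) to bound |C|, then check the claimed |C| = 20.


Plotkin bound M ≤ 10; given |C| = 20 > bound (violated).

Check applicability: 2d = 22, n = 20.
2d − n = 2 > 0, so Plotkin applies.
Compute d/(2d−n) = 11/2 ≈ 5.5000.
⌊d/(2d−n)⌋ = 5.
Plotkin bound: M ≤ 2·5 = 10.
Given |C| = 20, check: VIOLATED.
This |C| is above the Plotkin bound, so no binary code with n = 20, d = 11 and 20 codewords exists.


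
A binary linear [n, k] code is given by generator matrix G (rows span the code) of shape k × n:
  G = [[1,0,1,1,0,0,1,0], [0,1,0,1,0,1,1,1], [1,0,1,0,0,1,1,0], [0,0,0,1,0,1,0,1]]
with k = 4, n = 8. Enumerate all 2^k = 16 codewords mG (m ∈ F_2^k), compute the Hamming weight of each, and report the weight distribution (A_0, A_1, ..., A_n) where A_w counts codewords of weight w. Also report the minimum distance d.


Weight distribution: A_0 = 1, A_1 = 1, A_2 = 2, A_3 = 2, A_4 = 5, A_5 = 5. Minimum distance d = 1.

Enumerate all 2^4 = 16 messages m ∈ F_2^4.
For each, compute codeword c = mG in F_2^8, then tally its weight.
  m = 0000 → c = 00000000, weight = 0.
  m = 1000 → c = 10110010, weight = 4.
  m = 0100 → c = 01010111, weight = 5.
  m = 1100 → c = 11100101, weight = 5.
  m = 0010 → c = 10100110, weight = 4.
  m = 1010 → c = 00010100, weight = 2.
  m = 0110 → c = 11110001, weight = 5.
  m = 1110 → c = 01000011, weight = 3.
  m = 0001 → c = 00010101, weight = 3.
  m = 1001 → c = 10100111, weight = 5.
  m = 0101 → c = 01000010, weight = 2.
  m = 1101 → c = 11110000, weight = 4.
  m = 0011 → c = 10110011, weight = 5.
  m = 1011 → c = 00000001, weight = 1.
  m = 0111 → c = 11100100, weight = 4.
  m = 1111 → c = 01010110, weight = 4.
Tally weights:
  weight 0: 1 codewords.
  weight 1: 1 codewords.
  weight 2: 2 codewords.
  weight 3: 2 codewords.
  weight 4: 5 codewords.
  weight 5: 5 codewords.
Minimum distance d = smallest w > 0 with A_w > 0 = 1.
Sanity: Σ A_w = 16 = 2^4 = 16 ✓.


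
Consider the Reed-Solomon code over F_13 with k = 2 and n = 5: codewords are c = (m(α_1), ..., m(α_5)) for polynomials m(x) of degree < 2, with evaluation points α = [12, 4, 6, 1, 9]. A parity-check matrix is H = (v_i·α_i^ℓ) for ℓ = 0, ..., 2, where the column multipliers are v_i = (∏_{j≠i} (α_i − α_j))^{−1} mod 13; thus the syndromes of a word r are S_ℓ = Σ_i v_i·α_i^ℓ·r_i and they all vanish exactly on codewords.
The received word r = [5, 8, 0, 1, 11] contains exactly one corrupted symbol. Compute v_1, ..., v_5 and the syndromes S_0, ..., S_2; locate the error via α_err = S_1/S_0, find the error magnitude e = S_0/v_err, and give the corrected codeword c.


S = (2, 12, 7), error at position 3, error magnitude e = 9, c = [5, 8, 4, 1, 11].

Step 1: column multipliers v_i = (∏_{j≠i}(α_i − α_j))^{−1} mod 13.
  i = 1 (α = 12): (12−4)(12−6)(12−1)(12−9) = 8·6·11·3 = 1584 ≡ 11, so v_1 = 11^{−1} = 6 (mod 13).
  i = 2 (α = 4): (4−12)(4−6)(4−1)(4−9) = (−8)·(−2)·3·(−5) = −240 ≡ 7, so v_2 = 7^{−1} = 2 (mod 13).
  i = 3 (α = 6): (6−12)(6−4)(6−1)(6−9) = (−6)·2·5·(−3) = 180 ≡ 11, so v_3 = 11^{−1} = 6 (mod 13).
  i = 4 (α = 1): (1−12)(1−4)(1−6)(1−9) = (−11)·(−3)·(−5)·(−8) = 1320 ≡ 7, so v_4 = 7^{−1} = 2 (mod 13).
  i = 5 (α = 9): (9−12)(9−4)(9−6)(9−1) = (−3)·5·3·8 = −360 ≡ 4, so v_5 = 4^{−1} = 10 (mod 13).
  v = [6, 2, 6, 2, 10].
Step 2: syndromes of r = [5, 8, 0, 1, 11] (all sums mod 13).
  S_0 = Σ v_i r_i = 6·5 + 2·8 + 6·0 + 2·1 + 10·11 = 158 ≡ 2.
  S_1 = Σ v_i α_i r_i = 6·12·5 + 2·4·8 + 6·6·0 + 2·1·1 + 10·9·11 = 1416 ≡ 12.
  α_i^2 mod 13 = [1, 3, 10, 1, 3].
  S_2 = Σ v_i α_i^2 r_i = 6·1·5 + 2·3·8 + 6·10·0 + 2·1·1 + 10·3·11 = 410 ≡ 7.
  S = (2, 12, 7) ≠ 0, so r is not a codeword (an error is present).
Step 3: locate the error. For a single error e at position i, S_ℓ = v_i·e·α_i^ℓ, so α_err = S_1/S_0.
  S_0^{−1} = 2^{−1} = 7 (mod 13), so α_err = 12·7 = 84 ≡ 6 = α_3. Error position i = 3.
  Consistency check: S_2/S_1 = 7·12 = 84 ≡ 6 = α_err ✓ (single-error assumption holds).
Step 4: error magnitude e = S_0/v_3 = S_0·∏_{j≠3}(α_3 − α_j) = 2·11 = 22 ≡ 9 (mod 13).
Step 5: correct position 3: c_3 = r_3 − e = 0 − 9 ≡ 4 (mod 13). Hence c = [5, 8, 4, 1, 11].
  Check: interpolating c through the α_i gives m(x) = 3 + 11·x (degree < 2) with m(α_i) = c_i for every i, so c is indeed a codeword.


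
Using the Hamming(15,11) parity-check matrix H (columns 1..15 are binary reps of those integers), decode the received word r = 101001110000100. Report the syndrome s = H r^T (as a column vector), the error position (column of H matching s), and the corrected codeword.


s = (0, 1, 1, 0)^T, error position = 6, corrected codeword c = 101000110000100

Compute s = H r^T mod 2 one row at a time:
  s_1 = 1 + 0 + 0 + 0 + 0 + 1 + 0 + 0 = 2 ≡ 0 (mod 2).
  s_2 = 0 + 0 + 1 + 1 + 0 + 1 + 0 + 0 = 3 ≡ 1 (mod 2).
  s_3 = 0 + 1 + 1 + 1 + 0 + 0 + 0 + 0 = 3 ≡ 1 (mod 2).
  s_4 = 1 + 1 + 0 + 1 + 0 + 0 + 1 + 0 = 4 ≡ 0 (mod 2).
s = (0, 1, 1, 0)^T — this equals column 6 of H (binary 0110), so error is at position 6.
Correct: flip bit 6 of r = 101001110000100 to get c = 101000110000100.


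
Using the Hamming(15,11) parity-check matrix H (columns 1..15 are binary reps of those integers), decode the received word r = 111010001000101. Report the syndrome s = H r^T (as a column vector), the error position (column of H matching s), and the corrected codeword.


s = (1, 1, 1, 0)^T, error position = 14, corrected codeword c = 111010001000111

Compute s = H r^T mod 2 one row at a time:
  s_1 = 0 + 1 + 0 + 0 + 0 + 1 + 0 + 1 = 3 ≡ 1 (mod 2).
  s_2 = 0 + 1 + 0 + 0 + 0 + 1 + 0 + 1 = 3 ≡ 1 (mod 2).
  s_3 = 1 + 1 + 0 + 0 + 0 + 0 + 0 + 1 = 3 ≡ 1 (mod 2).
  s_4 = 1 + 1 + 1 + 0 + 1 + 0 + 1 + 1 = 6 ≡ 0 (mod 2).
s = (1, 1, 1, 0)^T — this equals column 14 of H (binary 1110), so error is at position 14.
Correct: flip bit 14 of r = 111010001000101 to get c = 111010001000111.


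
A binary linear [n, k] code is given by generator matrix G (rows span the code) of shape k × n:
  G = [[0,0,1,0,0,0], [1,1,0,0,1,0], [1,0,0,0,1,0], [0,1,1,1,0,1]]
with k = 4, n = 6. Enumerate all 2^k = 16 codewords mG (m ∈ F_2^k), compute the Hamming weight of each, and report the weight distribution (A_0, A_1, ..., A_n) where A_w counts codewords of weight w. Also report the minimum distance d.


Weight distribution: A_0 = 1, A_1 = 2, A_2 = 3, A_3 = 4, A_4 = 3, A_5 = 2, A_6 = 1. Minimum distance d = 1.

Enumerate all 2^4 = 16 messages m ∈ F_2^4.
For each, compute codeword c = mG in F_2^6, then tally its weight.
  m = 0000 → c = 000000, weight = 0.
  m = 1000 → c = 001000, weight = 1.
  m = 0100 → c = 110010, weight = 3.
  m = 1100 → c = 111010, weight = 4.
  m = 0010 → c = 100010, weight = 2.
  m = 1010 → c = 101010, weight = 3.
  m = 0110 → c = 010000, weight = 1.
  m = 1110 → c = 011000, weight = 2.
  m = 0001 → c = 011101, weight = 4.
  m = 1001 → c = 010101, weight = 3.
  m = 0101 → c = 101111, weight = 5.
  m = 1101 → c = 100111, weight = 4.
  m = 0011 → c = 111111, weight = 6.
  m = 1011 → c = 110111, weight = 5.
  m = 0111 → c = 001101, weight = 3.
  m = 1111 → c = 000101, weight = 2.
Tally weights:
  weight 0: 1 codewords.
  weight 1: 2 codewords.
  weight 2: 3 codewords.
  weight 3: 4 codewords.
  weight 4: 3 codewords.
  weight 5: 2 codewords.
  weight 6: 1 codewords.
Minimum distance d = smallest w > 0 with A_w > 0 = 1.
Sanity: Σ A_w = 16 = 2^4 = 16 ✓.


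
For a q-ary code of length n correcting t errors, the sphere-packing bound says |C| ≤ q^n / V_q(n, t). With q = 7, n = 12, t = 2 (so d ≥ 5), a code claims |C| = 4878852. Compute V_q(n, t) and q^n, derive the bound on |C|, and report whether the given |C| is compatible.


V_q(n, t) = 2449, q^n = 13841287201, Hamming bound = 5651811, |C| = 4878852 ≤ bound (satisfied).

Step 1: Compute V_q(n, t) = Σ_{j=0}^2 C(n, j) (q−1)^j.
  j = 0: C(12,0)·(6)^0 = 1·1 = 1.
  j = 1: C(12,1)·(6)^1 = 12·6 = 72.
  j = 2: C(12,2)·(6)^2 = 66·36 = 2376.
  V_q(n, t) = 1 + 72 + 2376 = 2449.
Step 2: q^n = 7^12 = 13841287201.
Step 3: Hamming bound ⌊q^n / V_q(n,t)⌋ = ⌊13841287201/2449⌋ = 5651811.
Step 4: Compare |C| = 4878852 to 5651811: satisfied.
The claimed |C| lies below the Hamming bound.


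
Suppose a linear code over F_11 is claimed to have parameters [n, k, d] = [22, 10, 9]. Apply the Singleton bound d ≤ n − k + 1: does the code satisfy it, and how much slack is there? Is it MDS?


Singleton RHS = n − k + 1 = 13, slack = 4, bound satisfied, not MDS.

Singleton bound: d ≤ n − k + 1.
Here n = 22, k = 10, so n − k + 1 = 13.
Given d = 9, check d ≤ 13: YES.
Slack = (n − k + 1) − d = 4.
The code is NOT MDS (slack = 4 > 0).
Description: the claimed parameters are [22, 10, 9]_11; such a code would be non-MDS.


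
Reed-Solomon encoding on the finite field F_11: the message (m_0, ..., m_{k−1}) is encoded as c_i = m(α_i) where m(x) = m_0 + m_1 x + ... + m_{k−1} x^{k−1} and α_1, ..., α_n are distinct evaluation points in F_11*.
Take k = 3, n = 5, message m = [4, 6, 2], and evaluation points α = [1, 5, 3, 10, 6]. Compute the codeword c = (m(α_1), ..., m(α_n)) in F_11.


c = [1, 7, 7, 0, 2]

Message polynomial: m(x) = 4 + 6·x + 2·x^2 (mod 11).
For each evaluation point α_i, compute m(α_i) mod 11:
  α_1 = 1: Horner steps 2 → 8 → 1, so m(1) = 1.
  α_2 = 5: Horner steps 2 → 5 → 7, so m(5) = 7.
  α_3 = 3: Horner steps 2 → 1 → 7, so m(3) = 7.
  α_4 = 10: Horner steps 2 → 4 → 0, so m(10) = 0.
  α_5 = 6: Horner steps 2 → 7 → 2, so m(6) = 2.
Codeword c = [1, 7, 7, 0, 2] ∈ F_11^5.


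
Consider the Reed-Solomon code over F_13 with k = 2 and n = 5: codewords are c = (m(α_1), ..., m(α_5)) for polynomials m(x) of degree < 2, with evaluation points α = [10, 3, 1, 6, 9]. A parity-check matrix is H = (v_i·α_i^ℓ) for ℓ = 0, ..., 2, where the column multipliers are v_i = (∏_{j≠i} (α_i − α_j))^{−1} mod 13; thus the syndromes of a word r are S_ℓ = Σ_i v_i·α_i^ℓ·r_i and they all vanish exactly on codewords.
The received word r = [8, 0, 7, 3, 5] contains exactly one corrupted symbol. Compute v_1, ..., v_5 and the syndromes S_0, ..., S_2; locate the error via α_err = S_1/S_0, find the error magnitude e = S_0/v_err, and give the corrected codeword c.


S = (3, 5, 4), error at position 4, error magnitude e = 7, c = [8, 0, 7, 9, 5].

Step 1: column multipliers v_i = (∏_{j≠i}(α_i − α_j))^{−1} mod 13.
  i = 1 (α = 10): (10−3)(10−1)(10−6)(10−9) = 7·9·4·1 = 252 ≡ 5, so v_1 = 5^{−1} = 8 (mod 13).
  i = 2 (α = 3): (3−10)(3−1)(3−6)(3−9) = (−7)·2·(−3)·(−6) = −252 ≡ 8, so v_2 = 8^{−1} = 5 (mod 13).
  i = 3 (α = 1): (1−10)(1−3)(1−6)(1−9) = (−9)·(−2)·(−5)·(−8) = 720 ≡ 5, so v_3 = 5^{−1} = 8 (mod 13).
  i = 4 (α = 6): (6−10)(6−3)(6−1)(6−9) = (−4)·3·5·(−3) = 180 ≡ 11, so v_4 = 11^{−1} = 6 (mod 13).
  i = 5 (α = 9): (9−10)(9−3)(9−1)(9−6) = (−1)·6·8·3 = −144 ≡ 12, so v_5 = 12^{−1} = 12 (mod 13).
  v = [8, 5, 8, 6, 12].
Step 2: syndromes of r = [8, 0, 7, 3, 5] (all sums mod 13).
  S_0 = Σ v_i r_i = 8·8 + 5·0 + 8·7 + 6·3 + 12·5 = 198 ≡ 3.
  S_1 = Σ v_i α_i r_i = 8·10·8 + 5·3·0 + 8·1·7 + 6·6·3 + 12·9·5 = 1344 ≡ 5.
  α_i^2 mod 13 = [9, 9, 1, 10, 3].
  S_2 = Σ v_i α_i^2 r_i = 8·9·8 + 5·9·0 + 8·1·7 + 6·10·3 + 12·3·5 = 992 ≡ 4.
  S = (3, 5, 4) ≠ 0, so r is not a codeword (an error is present).
Step 3: locate the error. For a single error e at position i, S_ℓ = v_i·e·α_i^ℓ, so α_err = S_1/S_0.
  S_0^{−1} = 3^{−1} = 9 (mod 13), so α_err = 5·9 = 45 ≡ 6 = α_4. Error position i = 4.
  Consistency check: S_2/S_1 = 4·8 = 32 ≡ 6 = α_err ✓ (single-error assumption holds).
Step 4: error magnitude e = S_0/v_4 = S_0·∏_{j≠4}(α_4 − α_j) = 3·11 = 33 ≡ 7 (mod 13).
Step 5: correct position 4: c_4 = r_4 − e = 3 − 7 ≡ 9 (mod 13). Hence c = [8, 0, 7, 9, 5].
  Check: interpolating c through the α_i gives m(x) = 4 + 3·x (degree < 2) with m(α_i) = c_i for every i, so c is indeed a codeword.


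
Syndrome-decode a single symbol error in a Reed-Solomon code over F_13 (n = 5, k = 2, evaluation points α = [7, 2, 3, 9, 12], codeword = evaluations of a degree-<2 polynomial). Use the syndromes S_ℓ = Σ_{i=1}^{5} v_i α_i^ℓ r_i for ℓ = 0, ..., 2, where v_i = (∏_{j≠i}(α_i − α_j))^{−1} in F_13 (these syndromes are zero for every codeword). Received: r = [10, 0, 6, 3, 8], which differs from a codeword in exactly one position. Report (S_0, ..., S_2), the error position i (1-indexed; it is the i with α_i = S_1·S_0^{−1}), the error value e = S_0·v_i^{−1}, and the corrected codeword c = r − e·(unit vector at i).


S = (9, 11, 12), error at position 1, error magnitude e = 6, c = [4, 0, 6, 3, 8].

Step 1: column multipliers v_i = (∏_{j≠i}(α_i − α_j))^{−1} mod 13.
  i = 1 (α = 7): (7−2)(7−3)(7−9)(7−12) = 5·4·(−2)·(−5) = 200 ≡ 5, so v_1 = 5^{−1} = 8 (mod 13).
  i = 2 (α = 2): (2−7)(2−3)(2−9)(2−12) = (−5)·(−1)·(−7)·(−10) = 350 ≡ 12, so v_2 = 12^{−1} = 12 (mod 13).
  i = 3 (α = 3): (3−7)(3−2)(3−9)(3−12) = (−4)·1·(−6)·(−9) = −216 ≡ 5, so v_3 = 5^{−1} = 8 (mod 13).
  i = 4 (α = 9): (9−7)(9−2)(9−3)(9−12) = 2·7·6·(−3) = −252 ≡ 8, so v_4 = 8^{−1} = 5 (mod 13).
  i = 5 (α = 12): (12−7)(12−2)(12−3)(12−9) = 5·10·9·3 = 1350 ≡ 11, so v_5 = 11^{−1} = 6 (mod 13).
  v = [8, 12, 8, 5, 6].
Step 2: syndromes of r = [10, 0, 6, 3, 8] (all sums mod 13).
  S_0 = Σ v_i r_i = 8·10 + 12·0 + 8·6 + 5·3 + 6·8 = 191 ≡ 9.
  S_1 = Σ v_i α_i r_i = 8·7·10 + 12·2·0 + 8·3·6 + 5·9·3 + 6·12·8 = 1415 ≡ 11.
  α_i^2 mod 13 = [10, 4, 9, 3, 1].
  S_2 = Σ v_i α_i^2 r_i = 8·10·10 + 12·4·0 + 8·9·6 + 5·3·3 + 6·1·8 = 1325 ≡ 12.
  S = (9, 11, 12) ≠ 0, so r is not a codeword (an error is present).
Step 3: locate the error. For a single error e at position i, S_ℓ = v_i·e·α_i^ℓ, so α_err = S_1/S_0.
  S_0^{−1} = 9^{−1} = 3 (mod 13), so α_err = 11·3 = 33 ≡ 7 = α_1. Error position i = 1.
  Consistency check: S_2/S_1 = 12·6 = 72 ≡ 7 = α_err ✓ (single-error assumption holds).
Step 4: error magnitude e = S_0/v_1 = S_0·∏_{j≠1}(α_1 − α_j) = 9·5 = 45 ≡ 6 (mod 13).
Step 5: correct position 1: c_1 = r_1 − e = 10 − 6 ≡ 4 (mod 13). Hence c = [4, 0, 6, 3, 8].
  Check: interpolating c through the α_i gives m(x) = 1 + 6·x (degree < 2) with m(α_i) = c_i for every i, so c is indeed a codeword.


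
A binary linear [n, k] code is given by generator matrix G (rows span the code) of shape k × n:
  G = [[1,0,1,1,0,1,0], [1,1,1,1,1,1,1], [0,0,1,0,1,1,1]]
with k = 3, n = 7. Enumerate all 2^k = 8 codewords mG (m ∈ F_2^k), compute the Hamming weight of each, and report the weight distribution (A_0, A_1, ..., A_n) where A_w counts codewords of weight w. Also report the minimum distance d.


Weight distribution: A_0 = 1, A_3 = 3, A_4 = 3, A_7 = 1. Minimum distance d = 3.

Enumerate all 2^3 = 8 messages m ∈ F_2^3.
For each, compute codeword c = mG in F_2^7, then tally its weight.
  m = 000 → c = 0000000, weight = 0.
  m = 100 → c = 1011010, weight = 4.
  m = 010 → c = 1111111, weight = 7.
  m = 110 → c = 0100101, weight = 3.
  m = 001 → c = 0010111, weight = 4.
  m = 101 → c = 1001101, weight = 4.
  m = 011 → c = 1101000, weight = 3.
  m = 111 → c = 0110010, weight = 3.
Tally weights:
  weight 0: 1 codewords.
  weight 3: 3 codewords.
  weight 4: 3 codewords.
  weight 7: 1 codewords.
Minimum distance d = smallest w > 0 with A_w > 0 = 3.
Sanity: Σ A_w = 8 = 2^3 = 8 ✓.


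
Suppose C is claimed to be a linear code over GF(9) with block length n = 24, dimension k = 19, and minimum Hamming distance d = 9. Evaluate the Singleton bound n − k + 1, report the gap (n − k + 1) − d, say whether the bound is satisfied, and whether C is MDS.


Singleton RHS = n − k + 1 = 6, slack = -3, bound violated (no such code; not MDS).

Singleton bound: d ≤ n − k + 1.
Here n = 24, k = 19, so n − k + 1 = 6.
Given d = 9, check d ≤ 6: NO.
Slack = (n − k + 1) − d = -3.
The slack is negative: d = 9 exceeds n − k + 1 = 6 by 3, so the Singleton bound is violated and no linear [24, 19, 9]_9 code can exist. In particular it is not MDS (MDS requires d = n − k + 1 exactly).
Description: the claimed parameters are [24, 19, 9]_9; such a code would be impossible (violates the Singleton bound).


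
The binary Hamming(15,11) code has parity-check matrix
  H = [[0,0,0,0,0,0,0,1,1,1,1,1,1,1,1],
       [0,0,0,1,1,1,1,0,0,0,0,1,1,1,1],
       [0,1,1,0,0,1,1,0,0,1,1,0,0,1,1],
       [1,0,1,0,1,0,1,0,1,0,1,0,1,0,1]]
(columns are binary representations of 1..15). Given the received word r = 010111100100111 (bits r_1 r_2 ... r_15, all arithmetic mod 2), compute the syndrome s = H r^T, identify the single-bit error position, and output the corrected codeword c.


s = (0, 1, 0, 0)^T, error position = 4, corrected codeword c = 010011100100111

Compute s = H r^T mod 2 one row at a time:
  s_1 = 0 + 0 + 1 + 0 + 0 + 1 + 1 + 1 = 4 ≡ 0 (mod 2).
  s_2 = 1 + 1 + 1 + 1 + 0 + 1 + 1 + 1 = 7 ≡ 1 (mod 2).
  s_3 = 1 + 0 + 1 + 1 + 1 + 0 + 1 + 1 = 6 ≡ 0 (mod 2).
  s_4 = 0 + 0 + 1 + 1 + 0 + 0 + 1 + 1 = 4 ≡ 0 (mod 2).
s = (0, 1, 0, 0)^T — this equals column 4 of H (binary 0100), so error is at position 4.
Correct: flip bit 4 of r = 010111100100111 to get c = 010011100100111.


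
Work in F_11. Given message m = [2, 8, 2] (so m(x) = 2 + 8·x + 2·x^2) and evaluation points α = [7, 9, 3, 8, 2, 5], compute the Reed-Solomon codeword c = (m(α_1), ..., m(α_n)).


c = [2, 5, 0, 7, 4, 4]

Message polynomial: m(x) = 2 + 8·x + 2·x^2 (mod 11).
For each evaluation point α_i, compute m(α_i) mod 11:
  α_1 = 7: Horner steps 2 → 0 → 2, so m(7) = 2.
  α_2 = 9: Horner steps 2 → 4 → 5, so m(9) = 5.
  α_3 = 3: Horner steps 2 → 3 → 0, so m(3) = 0.
  α_4 = 8: Horner steps 2 → 2 → 7, so m(8) = 7.
  α_5 = 2: Horner steps 2 → 1 → 4, so m(2) = 4.
  α_6 = 5: Horner steps 2 → 7 → 4, so m(5) = 4.
Codeword c = [2, 5, 0, 7, 4, 4] ∈ F_11^6.


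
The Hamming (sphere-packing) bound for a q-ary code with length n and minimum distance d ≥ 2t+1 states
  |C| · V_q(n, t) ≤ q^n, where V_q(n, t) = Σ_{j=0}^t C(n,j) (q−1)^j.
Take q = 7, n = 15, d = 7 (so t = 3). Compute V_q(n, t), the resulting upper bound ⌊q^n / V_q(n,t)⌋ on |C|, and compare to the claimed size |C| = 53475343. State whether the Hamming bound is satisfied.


V_q(n, t) = 102151, q^n = 4747561509943, Hamming bound = 46475918, |C| = 53475343 > bound (violated).

Step 1: Compute V_q(n, t) = Σ_{j=0}^3 C(n, j) (q−1)^j.
  j = 0: C(15,0)·(6)^0 = 1·1 = 1.
  j = 1: C(15,1)·(6)^1 = 15·6 = 90.
  j = 2: C(15,2)·(6)^2 = 105·36 = 3780.
  j = 3: C(15,3)·(6)^3 = 455·216 = 98280.
  V_q(n, t) = 1 + 90 + 3780 + 98280 = 102151.
Step 2: q^n = 7^15 = 4747561509943.
Step 3: Hamming bound ⌊q^n / V_q(n,t)⌋ = ⌊4747561509943/102151⌋ = 46475918.
Step 4: Compare |C| = 53475343 to 46475918: violated.
The claimed |C| lies above the Hamming bound, so no 7-ary code of length 15 with d ≥ 7 can have 53475343 codewords.


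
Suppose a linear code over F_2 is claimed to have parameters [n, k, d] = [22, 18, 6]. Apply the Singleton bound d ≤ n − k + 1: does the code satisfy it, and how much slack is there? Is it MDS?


Singleton RHS = n − k + 1 = 5, slack = -1, bound violated (no such code; not MDS).

Singleton bound: d ≤ n − k + 1.
Here n = 22, k = 18, so n − k + 1 = 5.
Given d = 6, check d ≤ 5: NO.
Slack = (n − k + 1) − d = -1.
The slack is negative: d = 6 exceeds n − k + 1 = 5 by 1, so the Singleton bound is violated and no linear [22, 18, 6]_2 code can exist. In particular it is not MDS (MDS requires d = n − k + 1 exactly).
Description: the claimed parameters are [22, 18, 6]_2; such a code would be impossible (violates the Singleton bound).


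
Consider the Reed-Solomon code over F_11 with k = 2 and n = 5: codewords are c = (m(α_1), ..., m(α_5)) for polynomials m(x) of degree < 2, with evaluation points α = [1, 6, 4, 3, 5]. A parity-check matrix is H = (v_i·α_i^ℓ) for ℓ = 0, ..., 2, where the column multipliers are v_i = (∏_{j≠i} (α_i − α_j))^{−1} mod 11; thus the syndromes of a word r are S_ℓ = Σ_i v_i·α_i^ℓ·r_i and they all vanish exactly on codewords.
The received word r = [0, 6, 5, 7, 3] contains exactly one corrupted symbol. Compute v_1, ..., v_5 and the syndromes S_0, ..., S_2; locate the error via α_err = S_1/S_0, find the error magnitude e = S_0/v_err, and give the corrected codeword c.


S = (2, 1, 6), error at position 2, error magnitude e = 5, c = [0, 1, 5, 7, 3].

Step 1: column multipliers v_i = (∏_{j≠i}(α_i − α_j))^{−1} mod 11.
  i = 1 (α = 1): (1−6)(1−4)(1−3)(1−5) = (−5)·(−3)·(−2)·(−4) = 120 ≡ 10, so v_1 = 10^{−1} = 10 (mod 11).
  i = 2 (α = 6): (6−1)(6−4)(6−3)(6−5) = 5·2·3·1 = 30 ≡ 8, so v_2 = 8^{−1} = 7 (mod 11).
  i = 3 (α = 4): (4−1)(4−6)(4−3)(4−5) = 3·(−2)·1·(−1) = 6 ≡ 6, so v_3 = 6^{−1} = 2 (mod 11).
  i = 4 (α = 3): (3−1)(3−6)(3−4)(3−5) = 2·(−3)·(−1)·(−2) = −12 ≡ 10, so v_4 = 10^{−1} = 10 (mod 11).
  i = 5 (α = 5): (5−1)(5−6)(5−4)(5−3) = 4·(−1)·1·2 = −8 ≡ 3, so v_5 = 3^{−1} = 4 (mod 11).
  v = [10, 7, 2, 10, 4].
Step 2: syndromes of r = [0, 6, 5, 7, 3] (all sums mod 11).
  S_0 = Σ v_i r_i = 10·0 + 7·6 + 2·5 + 10·7 + 4·3 = 134 ≡ 2.
  S_1 = Σ v_i α_i r_i = 10·1·0 + 7·6·6 + 2·4·5 + 10·3·7 + 4·5·3 = 562 ≡ 1.
  α_i^2 mod 11 = [1, 3, 5, 9, 3].
  S_2 = Σ v_i α_i^2 r_i = 10·1·0 + 7·3·6 + 2·5·5 + 10·9·7 + 4·3·3 = 842 ≡ 6.
  S = (2, 1, 6) ≠ 0, so r is not a codeword (an error is present).
Step 3: locate the error. For a single error e at position i, S_ℓ = v_i·e·α_i^ℓ, so α_err = S_1/S_0.
  S_0^{−1} = 2^{−1} = 6 (mod 11), so α_err = 1·6 = 6 ≡ 6 = α_2. Error position i = 2.
  Consistency check: S_2/S_1 = 6·1 = 6 ≡ 6 = α_err ✓ (single-error assumption holds).
Step 4: error magnitude e = S_0/v_2 = S_0·∏_{j≠2}(α_2 − α_j) = 2·8 = 16 ≡ 5 (mod 11).
Step 5: correct position 2: c_2 = r_2 − e = 6 − 5 ≡ 1 (mod 11). Hence c = [0, 1, 5, 7, 3].
  Check: interpolating c through the α_i gives m(x) = 2 + 9·x (degree < 2) with m(α_i) = c_i for every i, so c is indeed a codeword.


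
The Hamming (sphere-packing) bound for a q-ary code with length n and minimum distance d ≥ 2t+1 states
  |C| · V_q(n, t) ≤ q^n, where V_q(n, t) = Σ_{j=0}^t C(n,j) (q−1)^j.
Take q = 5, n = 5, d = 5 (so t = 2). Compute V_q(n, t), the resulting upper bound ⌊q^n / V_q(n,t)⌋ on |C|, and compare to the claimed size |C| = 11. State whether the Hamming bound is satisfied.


V_q(n, t) = 181, q^n = 3125, Hamming bound = 17, |C| = 11 ≤ bound (satisfied).

Step 1: Compute V_q(n, t) = Σ_{j=0}^2 C(n, j) (q−1)^j.
  j = 0: C(5,0)·(4)^0 = 1·1 = 1.
  j = 1: C(5,1)·(4)^1 = 5·4 = 20.
  j = 2: C(5,2)·(4)^2 = 10·16 = 160.
  V_q(n, t) = 1 + 20 + 160 = 181.
Step 2: q^n = 5^5 = 3125.
Step 3: Hamming bound ⌊q^n / V_q(n,t)⌋ = ⌊3125/181⌋ = 17.
Step 4: Compare |C| = 11 to 17: satisfied.
The claimed |C| lies below the Hamming bound.


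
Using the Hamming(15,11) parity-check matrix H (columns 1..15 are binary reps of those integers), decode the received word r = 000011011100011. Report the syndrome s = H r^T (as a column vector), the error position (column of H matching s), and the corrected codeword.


s = (1, 0, 0, 1)^T, error position = 9, corrected codeword c = 000011010100011

Compute s = H r^T mod 2 one row at a time:
  s_1 = 1 + 1 + 1 + 0 + 0 + 0 + 1 + 1 = 5 ≡ 1 (mod 2).
  s_2 = 0 + 1 + 1 + 0 + 0 + 0 + 1 + 1 = 4 ≡ 0 (mod 2).
  s_3 = 0 + 0 + 1 + 0 + 1 + 0 + 1 + 1 = 4 ≡ 0 (mod 2).
  s_4 = 0 + 0 + 1 + 0 + 1 + 0 + 0 + 1 = 3 ≡ 1 (mod 2).
s = (1, 0, 0, 1)^T — this equals column 9 of H (binary 1001), so error is at position 9.
Correct: flip bit 9 of r = 000011011100011 to get c = 000011010100011.


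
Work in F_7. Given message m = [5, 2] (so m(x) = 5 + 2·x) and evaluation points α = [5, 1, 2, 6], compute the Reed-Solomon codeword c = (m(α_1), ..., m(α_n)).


c = [1, 0, 2, 3]

Message polynomial: m(x) = 5 + 2·x (mod 7).
For each evaluation point α_i, compute m(α_i) mod 7:
  α_1 = 5: Horner steps 2 → 1, so m(5) = 1.
  α_2 = 1: Horner steps 2 → 0, so m(1) = 0.
  α_3 = 2: Horner steps 2 → 2, so m(2) = 2.
  α_4 = 6: Horner steps 2 → 3, so m(6) = 3.
Codeword c = [1, 0, 2, 3] ∈ F_7^4.


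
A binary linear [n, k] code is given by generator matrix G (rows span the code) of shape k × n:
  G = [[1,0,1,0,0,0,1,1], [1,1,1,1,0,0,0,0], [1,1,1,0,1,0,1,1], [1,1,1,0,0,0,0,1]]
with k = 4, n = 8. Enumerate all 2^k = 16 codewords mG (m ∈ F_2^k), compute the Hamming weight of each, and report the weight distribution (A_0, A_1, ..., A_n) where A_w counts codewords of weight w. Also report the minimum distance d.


Weight distribution: A_0 = 1, A_2 = 4, A_4 = 9, A_6 = 2. Minimum distance d = 2.

Enumerate all 2^4 = 16 messages m ∈ F_2^4.
For each, compute codeword c = mG in F_2^8, then tally its weight.
  m = 0000 → c = 00000000, weight = 0.
  m = 1000 → c = 10100011, weight = 4.
  m = 0100 → c = 11110000, weight = 4.
  m = 1100 → c = 01010011, weight = 4.
  m = 0010 → c = 11101011, weight = 6.
  m = 1010 → c = 01001000, weight = 2.
  m = 0110 → c = 00011011, weight = 4.
  m = 1110 → c = 10111000, weight = 4.
  m = 0001 → c = 11100001, weight = 4.
  m = 1001 → c = 01000010, weight = 2.
  m = 0101 → c = 00010001, weight = 2.
  m = 1101 → c = 10110010, weight = 4.
  m = 0011 → c = 00001010, weight = 2.
  m = 1011 → c = 10101001, weight = 4.
  m = 0111 → c = 11111010, weight = 6.
  m = 1111 → c = 01011001, weight = 4.
Tally weights:
  weight 0: 1 codewords.
  weight 2: 4 codewords.
  weight 4: 9 codewords.
  weight 6: 2 codewords.
Minimum distance d = smallest w > 0 with A_w > 0 = 2.
Sanity: Σ A_w = 16 = 2^4 = 16 ✓.


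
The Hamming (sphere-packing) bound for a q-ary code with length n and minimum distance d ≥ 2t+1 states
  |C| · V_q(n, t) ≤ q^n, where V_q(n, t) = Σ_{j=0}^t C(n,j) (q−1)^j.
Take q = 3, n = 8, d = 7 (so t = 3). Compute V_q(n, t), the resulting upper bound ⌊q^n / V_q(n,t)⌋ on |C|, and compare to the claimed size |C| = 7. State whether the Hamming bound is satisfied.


V_q(n, t) = 577, q^n = 6561, Hamming bound = 11, |C| = 7 ≤ bound (satisfied).

Step 1: Compute V_q(n, t) = Σ_{j=0}^3 C(n, j) (q−1)^j.
  j = 0: C(8,0)·(2)^0 = 1·1 = 1.
  j = 1: C(8,1)·(2)^1 = 8·2 = 16.
  j = 2: C(8,2)·(2)^2 = 28·4 = 112.
  j = 3: C(8,3)·(2)^3 = 56·8 = 448.
  V_q(n, t) = 1 + 16 + 112 + 448 = 577.
Step 2: q^n = 3^8 = 6561.
Step 3: Hamming bound ⌊q^n / V_q(n,t)⌋ = ⌊6561/577⌋ = 11.
Step 4: Compare |C| = 7 to 11: satisfied.
The claimed |C| lies below the Hamming bound.


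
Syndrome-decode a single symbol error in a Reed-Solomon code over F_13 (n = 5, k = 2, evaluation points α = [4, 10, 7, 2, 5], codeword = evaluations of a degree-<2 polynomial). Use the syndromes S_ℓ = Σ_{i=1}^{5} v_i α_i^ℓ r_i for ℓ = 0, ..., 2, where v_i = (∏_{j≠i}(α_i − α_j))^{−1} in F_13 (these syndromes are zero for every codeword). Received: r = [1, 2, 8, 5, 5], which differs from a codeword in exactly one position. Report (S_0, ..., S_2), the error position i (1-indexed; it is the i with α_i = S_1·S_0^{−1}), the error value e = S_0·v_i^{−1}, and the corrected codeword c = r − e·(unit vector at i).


S = (8, 1, 5), error at position 5, error magnitude e = 6, c = [1, 2, 8, 5, 12].

Step 1: column multipliers v_i = (∏_{j≠i}(α_i − α_j))^{−1} mod 13.
  i = 1 (α = 4): (4−10)(4−7)(4−2)(4−5) = (−6)·(−3)·2·(−1) = −36 ≡ 3, so v_1 = 3^{−1} = 9 (mod 13).
  i = 2 (α = 10): (10−4)(10−7)(10−2)(10−5) = 6·3·8·5 = 720 ≡ 5, so v_2 = 5^{−1} = 8 (mod 13).
  i = 3 (α = 7): (7−4)(7−10)(7−2)(7−5) = 3·(−3)·5·2 = −90 ≡ 1, so v_3 = 1^{−1} = 1 (mod 13).
  i = 4 (α = 2): (2−4)(2−10)(2−7)(2−5) = (−2)·(−8)·(−5)·(−3) = 240 ≡ 6, so v_4 = 6^{−1} = 11 (mod 13).
  i = 5 (α = 5): (5−4)(5−10)(5−7)(5−2) = 1·(−5)·(−2)·3 = 30 ≡ 4, so v_5 = 4^{−1} = 10 (mod 13).
  v = [9, 8, 1, 11, 10].
Step 2: syndromes of r = [1, 2, 8, 5, 5] (all sums mod 13).
  S_0 = Σ v_i r_i = 9·1 + 8·2 + 1·8 + 11·5 + 10·5 = 138 ≡ 8.
  S_1 = Σ v_i α_i r_i = 9·4·1 + 8·10·2 + 1·7·8 + 11·2·5 + 10·5·5 = 612 ≡ 1.
  α_i^2 mod 13 = [3, 9, 10, 4, 12].
  S_2 = Σ v_i α_i^2 r_i = 9·3·1 + 8·9·2 + 1·10·8 + 11·4·5 + 10·12·5 = 1071 ≡ 5.
  S = (8, 1, 5) ≠ 0, so r is not a codeword (an error is present).
Step 3: locate the error. For a single error e at position i, S_ℓ = v_i·e·α_i^ℓ, so α_err = S_1/S_0.
  S_0^{−1} = 8^{−1} = 5 (mod 13), so α_err = 1·5 = 5 ≡ 5 = α_5. Error position i = 5.
  Consistency check: S_2/S_1 = 5·1 = 5 ≡ 5 = α_err ✓ (single-error assumption holds).
Step 4: error magnitude e = S_0/v_5 = S_0·∏_{j≠5}(α_5 − α_j) = 8·4 = 32 ≡ 6 (mod 13).
Step 5: correct position 5: c_5 = r_5 − e = 5 − 6 ≡ 12 (mod 13). Hence c = [1, 2, 8, 5, 12].
  Check: interpolating c through the α_i gives m(x) = 9 + 11·x (degree < 2) with m(α_i) = c_i for every i, so c is indeed a codeword.


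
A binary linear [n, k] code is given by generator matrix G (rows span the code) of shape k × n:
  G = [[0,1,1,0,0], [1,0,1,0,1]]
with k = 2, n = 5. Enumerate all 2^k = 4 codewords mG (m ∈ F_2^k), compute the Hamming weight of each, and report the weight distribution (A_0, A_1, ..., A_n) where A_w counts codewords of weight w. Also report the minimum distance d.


Weight distribution: A_0 = 1, A_2 = 1, A_3 = 2. Minimum distance d = 2.

Enumerate all 2^2 = 4 messages m ∈ F_2^2.
For each, compute codeword c = mG in F_2^5, then tally its weight.
  m = 00 → c = 00000, weight = 0.
  m = 10 → c = 01100, weight = 2.
  m = 01 → c = 10101, weight = 3.
  m = 11 → c = 11001, weight = 3.
Tally weights:
  weight 0: 1 codewords.
  weight 2: 1 codewords.
  weight 3: 2 codewords.
Minimum distance d = smallest w > 0 with A_w > 0 = 2.
Sanity: Σ A_w = 4 = 2^2 = 4 ✓.


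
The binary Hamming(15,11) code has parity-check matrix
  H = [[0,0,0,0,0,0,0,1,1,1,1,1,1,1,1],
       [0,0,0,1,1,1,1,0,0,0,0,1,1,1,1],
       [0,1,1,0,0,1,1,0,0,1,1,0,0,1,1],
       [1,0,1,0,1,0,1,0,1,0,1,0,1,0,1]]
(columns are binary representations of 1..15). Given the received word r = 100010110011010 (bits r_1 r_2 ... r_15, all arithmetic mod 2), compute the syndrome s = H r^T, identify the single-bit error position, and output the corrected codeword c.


s = (0, 0, 1, 0)^T, error position = 2, corrected codeword c = 110010110011010

Compute s = H r^T mod 2 one row at a time:
  s_1 = 1 + 0 + 0 + 1 + 1 + 0 + 1 + 0 = 4 ≡ 0 (mod 2).
  s_2 = 0 + 1 + 0 + 1 + 1 + 0 + 1 + 0 = 4 ≡ 0 (mod 2).
  s_3 = 0 + 0 + 0 + 1 + 0 + 1 + 1 + 0 = 3 ≡ 1 (mod 2).
  s_4 = 1 + 0 + 1 + 1 + 0 + 1 + 0 + 0 = 4 ≡ 0 (mod 2).
s = (0, 0, 1, 0)^T — this equals column 2 of H (binary 0010), so error is at position 2.
Correct: flip bit 2 of r = 100010110011010 to get c = 110010110011010.
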